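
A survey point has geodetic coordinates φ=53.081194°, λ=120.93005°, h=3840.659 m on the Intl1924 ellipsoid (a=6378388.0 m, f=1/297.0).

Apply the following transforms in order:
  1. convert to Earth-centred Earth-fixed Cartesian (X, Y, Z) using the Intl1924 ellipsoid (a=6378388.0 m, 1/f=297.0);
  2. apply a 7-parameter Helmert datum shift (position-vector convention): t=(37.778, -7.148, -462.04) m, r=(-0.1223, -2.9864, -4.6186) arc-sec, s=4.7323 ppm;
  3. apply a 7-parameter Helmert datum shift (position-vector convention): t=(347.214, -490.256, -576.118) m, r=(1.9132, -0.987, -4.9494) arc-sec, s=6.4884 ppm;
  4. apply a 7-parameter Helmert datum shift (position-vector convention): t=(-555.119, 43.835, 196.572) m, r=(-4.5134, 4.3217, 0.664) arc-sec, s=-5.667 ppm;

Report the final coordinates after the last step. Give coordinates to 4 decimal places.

X=-1974760.0996 m, Y=3295326.3888 m, Z=5078294.5868 m

start: φ=53.081194°, λ=120.930050°, h=3840.659 m
→ ECEF (a=6378388.000, f=1/297.0): X=-1974729.8283, Y=3295609.3846, Z=5079148.1255
→ Helmert 7p (PV): X=-1974701.1396, Y=3295665.0616, Z=5078679.5762
→ Helmert 7p (PV): X=-1974311.9593, Y=3295196.4658, Z=5078157.5305
→ Helmert 7p (PV): X=-1974760.0996, Y=3295326.3888, Z=5078294.5868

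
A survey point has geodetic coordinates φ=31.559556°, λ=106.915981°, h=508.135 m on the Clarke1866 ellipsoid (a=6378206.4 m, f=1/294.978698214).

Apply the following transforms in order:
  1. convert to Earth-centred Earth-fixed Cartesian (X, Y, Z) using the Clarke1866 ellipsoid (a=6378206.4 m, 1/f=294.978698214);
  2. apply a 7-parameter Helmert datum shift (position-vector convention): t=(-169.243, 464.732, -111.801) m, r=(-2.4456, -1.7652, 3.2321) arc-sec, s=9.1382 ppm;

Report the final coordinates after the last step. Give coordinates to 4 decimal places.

start: φ=31.559556°, λ=106.915981°, h=508.135 m
→ ECEF (a=6378206.400, f=1/294.978698214): X=-1582966.6611, Y=5204936.9290, Z=3319003.3232
→ Helmert 7p (PV): X=-1583260.3340, Y=5205463.7725, Z=3318846.5914

X=-1583260.3340 m, Y=5205463.7725 m, Z=3318846.5914 m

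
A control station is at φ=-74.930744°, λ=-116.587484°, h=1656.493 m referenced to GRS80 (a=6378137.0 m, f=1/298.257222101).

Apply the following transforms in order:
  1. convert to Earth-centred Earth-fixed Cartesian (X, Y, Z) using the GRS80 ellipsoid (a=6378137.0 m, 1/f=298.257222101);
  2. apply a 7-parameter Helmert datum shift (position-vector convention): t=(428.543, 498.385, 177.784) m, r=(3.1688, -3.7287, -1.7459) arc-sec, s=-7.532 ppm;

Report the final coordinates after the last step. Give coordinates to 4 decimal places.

start: φ=-74.930744°, λ=-116.587484°, h=1656.493 m
→ ECEF (a=6378137.000, f=1/298.257222101): X=-744683.0798, Y=-1487909.4840, Z=-6138359.9720
→ Helmert 7p (PV): X=-744150.5582, Y=-1487299.2873, Z=-6138172.2739

X=-744150.5582 m, Y=-1487299.2873 m, Z=-6138172.2739 m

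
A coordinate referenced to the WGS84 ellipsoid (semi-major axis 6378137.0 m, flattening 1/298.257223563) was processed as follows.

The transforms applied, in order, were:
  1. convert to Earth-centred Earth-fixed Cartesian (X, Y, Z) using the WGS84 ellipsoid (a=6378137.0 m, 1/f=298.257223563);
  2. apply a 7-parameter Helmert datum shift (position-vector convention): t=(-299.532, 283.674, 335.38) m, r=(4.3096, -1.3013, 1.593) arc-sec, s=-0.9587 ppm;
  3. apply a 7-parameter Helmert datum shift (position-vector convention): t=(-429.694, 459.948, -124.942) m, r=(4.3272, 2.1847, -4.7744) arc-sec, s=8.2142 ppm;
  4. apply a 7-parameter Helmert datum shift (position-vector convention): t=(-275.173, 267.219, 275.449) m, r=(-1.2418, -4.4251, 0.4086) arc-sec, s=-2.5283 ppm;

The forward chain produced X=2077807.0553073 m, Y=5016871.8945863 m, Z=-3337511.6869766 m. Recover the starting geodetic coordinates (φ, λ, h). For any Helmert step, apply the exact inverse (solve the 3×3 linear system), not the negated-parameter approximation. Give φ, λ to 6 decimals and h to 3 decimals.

start: X=2077807.0553, Y=5016871.8946, Z=-3337511.6870 m
→ Helmert⁻¹: X=2078025.8124, Y=5016633.3376, Z=-3337809.9536
→ Helmert⁻¹: X=2078357.6785, Y=5016110.2718, Z=-3337740.8143
→ Helmert⁻¹: X=2078676.8800, Y=5015745.6059, Z=-3338197.3053
→ geod (Bowring, a=6378137.000): φ=-31.75658800°, λ=67.48940200°, h=1302.5810 m

φ=-31.756588°, λ=67.489402°, h=1302.581 m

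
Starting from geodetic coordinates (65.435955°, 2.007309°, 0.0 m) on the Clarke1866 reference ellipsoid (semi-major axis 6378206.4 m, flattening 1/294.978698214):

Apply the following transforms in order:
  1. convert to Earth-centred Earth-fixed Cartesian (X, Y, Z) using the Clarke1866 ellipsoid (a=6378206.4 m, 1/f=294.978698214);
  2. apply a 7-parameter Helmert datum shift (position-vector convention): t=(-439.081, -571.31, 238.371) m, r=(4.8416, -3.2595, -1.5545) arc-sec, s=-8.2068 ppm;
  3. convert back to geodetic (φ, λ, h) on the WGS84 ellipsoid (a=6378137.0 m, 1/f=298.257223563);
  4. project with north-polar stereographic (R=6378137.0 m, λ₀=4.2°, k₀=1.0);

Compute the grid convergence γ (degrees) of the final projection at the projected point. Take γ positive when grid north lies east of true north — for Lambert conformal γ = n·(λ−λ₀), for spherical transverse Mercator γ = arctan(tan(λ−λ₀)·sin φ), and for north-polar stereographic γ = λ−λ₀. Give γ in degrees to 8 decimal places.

-2.20794967

start: φ=65.435955°, λ=2.007309°, h=0.000 m
→ ECEF (a=6378206.400, f=1/294.978698214): X=2657307.4869, Y=93134.6195, Z=5777893.6120
→ Helmert 7p (PV): X=2656755.9953, Y=92406.8968, Z=5778128.7428
→ geod (Bowring, a=6378137.000): φ=65.43991757°, λ=1.99205033°, h=-153.0951 m
→ into stereo (λ₀=4.2°): φ=65.43991757°, λ−λ₀=-2.20794967°
convergence γ = -2.20794967°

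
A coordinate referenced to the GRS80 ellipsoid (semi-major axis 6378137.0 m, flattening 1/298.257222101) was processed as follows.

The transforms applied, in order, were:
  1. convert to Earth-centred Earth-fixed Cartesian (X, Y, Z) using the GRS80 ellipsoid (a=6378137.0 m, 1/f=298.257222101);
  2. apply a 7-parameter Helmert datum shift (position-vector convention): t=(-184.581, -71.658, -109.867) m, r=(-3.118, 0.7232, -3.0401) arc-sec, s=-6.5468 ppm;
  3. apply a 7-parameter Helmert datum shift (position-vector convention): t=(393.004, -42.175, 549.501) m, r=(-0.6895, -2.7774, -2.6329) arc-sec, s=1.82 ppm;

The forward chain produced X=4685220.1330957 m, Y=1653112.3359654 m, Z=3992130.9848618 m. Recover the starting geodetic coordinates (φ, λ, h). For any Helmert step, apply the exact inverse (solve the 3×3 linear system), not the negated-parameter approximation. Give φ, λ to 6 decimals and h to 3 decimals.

φ=38.968124°, λ=19.437314°, h=3383.400 m

start: X=4685220.1331, Y=1653112.3360, Z=3992130.9849 m
→ Helmert⁻¹: X=4684851.2468, Y=1653197.9600, Z=3991516.6630
→ Helmert⁻¹: X=4685028.1369, Y=1653289.1530, Z=3991694.0810
→ geod (Bowring, a=6378137.000): φ=38.96812400°, λ=19.43731400°, h=3383.4000 m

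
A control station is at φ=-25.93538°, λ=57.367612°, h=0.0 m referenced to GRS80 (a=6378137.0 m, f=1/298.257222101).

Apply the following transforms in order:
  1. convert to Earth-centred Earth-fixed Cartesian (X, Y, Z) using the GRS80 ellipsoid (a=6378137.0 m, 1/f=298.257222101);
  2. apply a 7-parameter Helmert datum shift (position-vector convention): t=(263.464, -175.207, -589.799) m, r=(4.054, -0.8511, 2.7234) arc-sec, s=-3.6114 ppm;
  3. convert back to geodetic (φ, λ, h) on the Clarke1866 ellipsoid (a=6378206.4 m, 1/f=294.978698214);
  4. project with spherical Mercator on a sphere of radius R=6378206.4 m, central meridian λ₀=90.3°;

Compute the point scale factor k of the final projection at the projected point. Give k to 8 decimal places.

start: φ=-25.935380°, λ=57.367612°, h=0.000 m
→ ECEF (a=6378137.000, f=1/298.257222101): X=3094984.6149, Y=4833470.7369, Z=-2772625.6321
→ Helmert 7p (PV): X=3095184.5241, Y=4833373.4324, Z=-2773097.6491
→ geod (Bowring, a=6378206.400): φ=-25.94079519°, λ=57.36540757°, h=205.7083 m
→ into merc (λ₀=90.3°): φ=-25.94079519°, λ−λ₀=-32.93459243°
scale k = 1.11204208

1.11204208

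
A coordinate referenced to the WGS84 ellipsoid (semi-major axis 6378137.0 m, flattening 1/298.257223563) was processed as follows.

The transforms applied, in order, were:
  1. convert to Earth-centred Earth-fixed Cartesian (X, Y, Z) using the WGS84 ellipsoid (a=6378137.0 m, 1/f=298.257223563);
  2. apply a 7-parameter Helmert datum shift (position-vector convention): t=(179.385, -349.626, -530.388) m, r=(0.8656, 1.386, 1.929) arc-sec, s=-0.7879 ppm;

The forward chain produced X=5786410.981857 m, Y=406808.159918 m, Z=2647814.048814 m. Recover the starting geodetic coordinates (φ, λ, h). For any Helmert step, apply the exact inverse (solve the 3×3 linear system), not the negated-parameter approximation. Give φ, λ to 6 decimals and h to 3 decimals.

φ=24.685995°, λ=4.024664°, h=2090.323 m

start: X=5786410.9819, Y=406808.1599, Z=2647814.0488 m
→ Helmert⁻¹: X=5786222.1673, Y=407115.1077, Z=2648383.6956
→ geod (Bowring, a=6378137.000): φ=24.68599500°, λ=4.02466400°, h=2090.3230 m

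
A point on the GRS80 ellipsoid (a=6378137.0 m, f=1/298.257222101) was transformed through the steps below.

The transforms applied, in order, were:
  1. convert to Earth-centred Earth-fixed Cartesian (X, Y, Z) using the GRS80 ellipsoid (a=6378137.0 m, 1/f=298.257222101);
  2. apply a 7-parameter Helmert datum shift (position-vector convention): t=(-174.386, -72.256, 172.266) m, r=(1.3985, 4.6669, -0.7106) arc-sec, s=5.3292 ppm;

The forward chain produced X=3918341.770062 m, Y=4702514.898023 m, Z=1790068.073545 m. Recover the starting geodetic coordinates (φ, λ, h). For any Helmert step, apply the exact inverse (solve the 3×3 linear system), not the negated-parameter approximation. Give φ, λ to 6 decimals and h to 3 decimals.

φ=16.403890°, λ=50.197194°, h=1046.128 m

start: X=3918341.7701, Y=4702514.8980, Z=1790068.0735 m
→ Helmert⁻¹: X=3918438.5740, Y=4702587.7285, Z=1789943.0425
→ geod (Bowring, a=6378137.000): φ=16.40389000°, λ=50.19719400°, h=1046.1280 m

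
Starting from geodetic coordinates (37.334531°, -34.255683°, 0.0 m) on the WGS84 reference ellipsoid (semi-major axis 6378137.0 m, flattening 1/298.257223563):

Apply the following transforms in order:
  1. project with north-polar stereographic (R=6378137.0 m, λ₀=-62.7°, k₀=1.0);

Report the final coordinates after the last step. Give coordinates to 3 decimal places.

E=3007202.487 m, N=-5551437.221 m

start: φ=37.334531°, λ=-34.255683°, h=0.000 m
→ stereo (R=6378137.0, λ₀=-62.7°): E=3007202.4865, N=-5551437.2207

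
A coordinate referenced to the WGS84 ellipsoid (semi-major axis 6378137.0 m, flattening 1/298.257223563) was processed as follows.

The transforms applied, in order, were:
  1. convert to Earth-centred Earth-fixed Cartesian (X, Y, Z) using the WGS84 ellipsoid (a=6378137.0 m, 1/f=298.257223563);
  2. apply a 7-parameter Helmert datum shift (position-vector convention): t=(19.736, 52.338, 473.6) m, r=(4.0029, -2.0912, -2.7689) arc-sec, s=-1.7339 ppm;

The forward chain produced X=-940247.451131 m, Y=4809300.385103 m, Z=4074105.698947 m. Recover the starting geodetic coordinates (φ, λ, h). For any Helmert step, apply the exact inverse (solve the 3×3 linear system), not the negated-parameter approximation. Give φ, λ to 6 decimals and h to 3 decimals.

start: X=-940247.4511, Y=4809300.3851, Z=4074105.6989 m
→ Helmert⁻¹: X=-940292.0784, Y=4809322.8173, Z=4073555.3627
→ geod (Bowring, a=6378137.000): φ=39.92504800°, λ=101.06260200°, h=3036.0220 m

φ=39.925048°, λ=101.062602°, h=3036.022 m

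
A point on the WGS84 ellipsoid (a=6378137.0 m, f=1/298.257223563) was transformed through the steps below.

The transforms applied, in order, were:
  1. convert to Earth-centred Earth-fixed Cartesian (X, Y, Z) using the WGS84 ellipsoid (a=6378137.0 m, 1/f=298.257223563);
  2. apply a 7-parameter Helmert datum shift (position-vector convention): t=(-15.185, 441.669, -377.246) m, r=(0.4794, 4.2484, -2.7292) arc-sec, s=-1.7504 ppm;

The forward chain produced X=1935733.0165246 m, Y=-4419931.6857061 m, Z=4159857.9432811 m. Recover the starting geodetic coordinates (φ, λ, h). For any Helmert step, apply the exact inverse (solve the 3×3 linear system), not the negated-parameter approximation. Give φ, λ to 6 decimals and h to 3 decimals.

start: X=1935733.0165, Y=-4419931.6857, Z=4159857.9433 m
→ Helmert⁻¹: X=1935724.3890, Y=-4420345.8102, Z=4160292.6149
→ geod (Bowring, a=6378137.000): φ=40.95590300°, λ=-66.35079100°, h=2389.9470 m

φ=40.955903°, λ=-66.350791°, h=2389.947 m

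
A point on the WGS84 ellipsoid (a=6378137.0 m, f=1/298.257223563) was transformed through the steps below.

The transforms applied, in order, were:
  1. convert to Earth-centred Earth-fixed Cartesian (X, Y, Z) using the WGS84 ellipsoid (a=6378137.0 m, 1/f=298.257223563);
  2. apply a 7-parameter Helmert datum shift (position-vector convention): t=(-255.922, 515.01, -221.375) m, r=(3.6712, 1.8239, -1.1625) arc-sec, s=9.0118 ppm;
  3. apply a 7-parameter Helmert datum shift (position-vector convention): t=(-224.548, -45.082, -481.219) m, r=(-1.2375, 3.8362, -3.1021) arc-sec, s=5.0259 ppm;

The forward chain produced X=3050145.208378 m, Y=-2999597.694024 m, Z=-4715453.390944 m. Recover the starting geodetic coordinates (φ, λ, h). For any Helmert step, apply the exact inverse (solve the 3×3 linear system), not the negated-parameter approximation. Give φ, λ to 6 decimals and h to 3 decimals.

φ=-47.966118°, λ=-44.519394°, h=283.866 m

start: X=3050145.2084, Y=-2999597.6940, Z=-4715453.3909 m
→ Helmert⁻¹: X=3050487.2256, Y=-2999463.3717, Z=-4714909.7363
→ Helmert⁻¹: X=3050774.2518, Y=-3000018.0648, Z=-4714565.5016
→ geod (Bowring, a=6378137.000): φ=-47.96611800°, λ=-44.51939400°, h=283.8660 m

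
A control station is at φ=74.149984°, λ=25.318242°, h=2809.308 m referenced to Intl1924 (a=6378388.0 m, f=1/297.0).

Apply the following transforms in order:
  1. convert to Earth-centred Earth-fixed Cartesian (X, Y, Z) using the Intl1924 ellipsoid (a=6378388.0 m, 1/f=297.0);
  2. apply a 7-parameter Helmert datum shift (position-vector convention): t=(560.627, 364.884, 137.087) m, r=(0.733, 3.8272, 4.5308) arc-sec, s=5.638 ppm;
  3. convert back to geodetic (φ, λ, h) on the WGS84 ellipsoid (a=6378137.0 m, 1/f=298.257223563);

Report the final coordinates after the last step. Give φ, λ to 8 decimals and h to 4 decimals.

φ=74.14330868°, λ=25.32021758°, h=3324.4170 m

start: φ=74.149984°, λ=25.318242°, h=2809.308 m
→ ECEF (a=6378388.000, f=1/297.0): X=1580349.2807, Y=747643.3585, Z=6116381.1721
→ Helmert 7p (PV): X=1581015.8838, Y=748025.4360, Z=6116526.0769
→ geod (Bowring, a=6378137.000): φ=74.14330868°, λ=25.32021758°, h=3324.4170 m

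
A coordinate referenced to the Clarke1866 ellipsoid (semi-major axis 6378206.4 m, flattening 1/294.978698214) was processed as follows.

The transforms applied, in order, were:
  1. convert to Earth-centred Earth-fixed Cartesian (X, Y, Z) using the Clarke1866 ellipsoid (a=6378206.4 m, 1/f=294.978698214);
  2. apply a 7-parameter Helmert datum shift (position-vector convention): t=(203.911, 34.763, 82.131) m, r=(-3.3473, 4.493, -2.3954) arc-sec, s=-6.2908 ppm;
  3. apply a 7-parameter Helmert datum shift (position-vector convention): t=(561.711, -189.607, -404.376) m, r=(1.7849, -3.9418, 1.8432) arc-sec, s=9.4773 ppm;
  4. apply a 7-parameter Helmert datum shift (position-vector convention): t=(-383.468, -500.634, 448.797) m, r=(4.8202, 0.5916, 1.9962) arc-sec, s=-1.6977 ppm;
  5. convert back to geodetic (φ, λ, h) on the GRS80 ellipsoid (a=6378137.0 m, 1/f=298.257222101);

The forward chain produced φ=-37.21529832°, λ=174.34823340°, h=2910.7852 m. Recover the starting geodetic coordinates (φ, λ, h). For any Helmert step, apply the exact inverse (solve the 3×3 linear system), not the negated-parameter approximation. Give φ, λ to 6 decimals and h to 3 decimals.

φ=-37.216251°, λ=174.341567°, h=3349.715 m

start: φ=-37.215298°, λ=174.348233°, h=2910.785 m
→ ECEF (a=6378137.000, f=1/298.257222101): X=-5063162.6105, Y=501066.3799, Z=-3838208.9606
→ Helmert⁻¹: X=-5062771.8739, Y=501527.1559, Z=-3838690.5155
→ Helmert⁻¹: X=-5063354.4639, Y=501724.0413, Z=-3838157.3422
→ Helmert⁻¹: X=-5063512.4453, Y=501695.9203, Z=-3838365.7742
→ geod (Bowring, a=6378206.400): φ=-37.21625100°, λ=174.34156700°, h=3349.7150 m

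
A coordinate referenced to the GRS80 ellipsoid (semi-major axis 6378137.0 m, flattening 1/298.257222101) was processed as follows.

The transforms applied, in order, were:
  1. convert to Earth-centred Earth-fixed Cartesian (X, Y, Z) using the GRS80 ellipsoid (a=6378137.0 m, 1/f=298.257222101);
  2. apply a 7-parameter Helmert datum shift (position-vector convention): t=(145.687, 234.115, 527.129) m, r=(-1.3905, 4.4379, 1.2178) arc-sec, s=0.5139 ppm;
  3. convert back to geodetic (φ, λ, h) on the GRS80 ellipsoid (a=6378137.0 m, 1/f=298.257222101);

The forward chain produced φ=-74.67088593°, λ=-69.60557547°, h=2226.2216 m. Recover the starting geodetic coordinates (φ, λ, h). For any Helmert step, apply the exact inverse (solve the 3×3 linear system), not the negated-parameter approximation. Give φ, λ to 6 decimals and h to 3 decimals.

start: φ=-74.670886°, λ=-69.605575°, h=2226.222 m
→ ECEF (a=6378137.000, f=1/298.257222101): X=589631.9912, Y=-1585944.9999, Z=-6131303.2204
→ Helmert⁻¹: X=589608.5662, Y=-1586140.4442, Z=-6131825.2052
→ geod (Bowring, a=6378137.000): φ=-74.67061000°, λ=-69.60862500°, h=2775.9080 m

φ=-74.670610°, λ=-69.608625°, h=2775.908 m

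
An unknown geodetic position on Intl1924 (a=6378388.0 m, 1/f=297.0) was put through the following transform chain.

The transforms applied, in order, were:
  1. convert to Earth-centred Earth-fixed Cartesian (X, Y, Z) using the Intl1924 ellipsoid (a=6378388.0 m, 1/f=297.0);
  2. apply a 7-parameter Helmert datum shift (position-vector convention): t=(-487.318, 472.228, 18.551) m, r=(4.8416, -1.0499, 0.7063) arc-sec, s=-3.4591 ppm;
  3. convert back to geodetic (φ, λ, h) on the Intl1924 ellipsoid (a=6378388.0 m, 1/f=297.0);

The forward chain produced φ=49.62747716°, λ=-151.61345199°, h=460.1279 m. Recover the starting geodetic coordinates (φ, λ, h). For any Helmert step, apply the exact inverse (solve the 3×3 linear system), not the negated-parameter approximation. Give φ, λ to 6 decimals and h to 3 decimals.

φ=49.629662°, λ=-151.605912°, h=336.098 m

start: φ=49.627477°, λ=-151.613452°, h=460.128 m
→ ECEF (a=6378388.000, f=1/297.0): X=-3642218.4399, Y=-1968235.1790, Z=4836495.7454
→ Helmert⁻¹: X=-3641725.8416, Y=-1968588.2196, Z=4836558.6690
→ geod (Bowring, a=6378388.000): φ=49.62966200°, λ=-151.60591200°, h=336.0980 m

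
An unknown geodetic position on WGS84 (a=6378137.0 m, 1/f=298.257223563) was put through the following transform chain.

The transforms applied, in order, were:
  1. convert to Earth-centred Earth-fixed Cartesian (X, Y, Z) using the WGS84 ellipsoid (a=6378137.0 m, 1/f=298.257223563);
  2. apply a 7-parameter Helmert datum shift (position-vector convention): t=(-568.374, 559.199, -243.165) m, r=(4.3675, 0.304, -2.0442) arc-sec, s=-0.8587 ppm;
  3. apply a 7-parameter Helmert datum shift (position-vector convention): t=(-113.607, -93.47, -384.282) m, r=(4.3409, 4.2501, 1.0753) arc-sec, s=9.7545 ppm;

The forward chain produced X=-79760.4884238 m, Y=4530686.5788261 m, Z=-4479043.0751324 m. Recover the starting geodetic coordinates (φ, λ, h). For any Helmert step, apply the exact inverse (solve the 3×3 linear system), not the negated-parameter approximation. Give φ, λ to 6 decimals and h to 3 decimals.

φ=-44.860920°, λ=90.999101°, h=3065.986 m

start: X=-79760.4884, Y=4530686.5788, Z=-4479043.0751 m
→ Helmert⁻¹: X=-79530.2012, Y=4530642.0126, Z=-4478712.0938
→ Helmert⁻¹: X=-79000.1891, Y=4529991.0904, Z=-4478568.8100
→ geod (Bowring, a=6378137.000): φ=-44.86092000°, λ=90.99910100°, h=3065.9860 m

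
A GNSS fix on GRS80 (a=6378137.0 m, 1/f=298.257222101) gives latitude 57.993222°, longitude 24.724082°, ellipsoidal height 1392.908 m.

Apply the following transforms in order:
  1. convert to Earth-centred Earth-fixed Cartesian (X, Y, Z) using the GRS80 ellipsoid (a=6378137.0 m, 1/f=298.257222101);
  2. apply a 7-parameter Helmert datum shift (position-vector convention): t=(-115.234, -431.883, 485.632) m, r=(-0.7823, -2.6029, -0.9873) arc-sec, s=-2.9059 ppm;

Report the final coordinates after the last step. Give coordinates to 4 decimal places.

X=3078554.7206 m, Y=1417199.9999 m, Z=5387022.2598 m

start: φ=57.993222°, λ=24.724082°, h=1392.908 m
→ ECEF (a=6378137.000, f=1/298.257222101): X=3078740.0890, Y=1417630.3095, Z=5386518.8059
→ Helmert 7p (PV): X=3078554.7206, Y=1417199.9999, Z=5387022.2598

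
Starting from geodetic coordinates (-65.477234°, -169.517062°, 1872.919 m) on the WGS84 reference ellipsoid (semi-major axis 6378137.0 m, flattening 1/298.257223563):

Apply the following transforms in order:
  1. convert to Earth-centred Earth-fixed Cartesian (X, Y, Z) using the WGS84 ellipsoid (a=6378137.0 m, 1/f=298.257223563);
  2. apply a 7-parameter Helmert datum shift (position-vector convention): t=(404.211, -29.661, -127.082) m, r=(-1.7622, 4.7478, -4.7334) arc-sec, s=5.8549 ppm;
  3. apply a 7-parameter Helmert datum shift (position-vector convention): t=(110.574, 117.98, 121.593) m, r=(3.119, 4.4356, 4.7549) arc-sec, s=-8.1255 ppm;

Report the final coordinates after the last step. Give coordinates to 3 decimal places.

start: φ=-65.477234°, λ=-169.517062°, h=1872.919 m
→ ECEF (a=6378137.000, f=1/298.257223563): X=-2611097.4217, Y=-483134.0836, Z=-5781700.1383
→ Helmert 7p (PV): X=-2610852.6694, Y=-483156.0487, Z=-5781796.8414
→ Helmert 7p (PV): X=-2610834.0761, Y=-483006.9009, Z=-5781579.4300

X=-2610834.076 m, Y=-483006.901 m, Z=-5781579.430 m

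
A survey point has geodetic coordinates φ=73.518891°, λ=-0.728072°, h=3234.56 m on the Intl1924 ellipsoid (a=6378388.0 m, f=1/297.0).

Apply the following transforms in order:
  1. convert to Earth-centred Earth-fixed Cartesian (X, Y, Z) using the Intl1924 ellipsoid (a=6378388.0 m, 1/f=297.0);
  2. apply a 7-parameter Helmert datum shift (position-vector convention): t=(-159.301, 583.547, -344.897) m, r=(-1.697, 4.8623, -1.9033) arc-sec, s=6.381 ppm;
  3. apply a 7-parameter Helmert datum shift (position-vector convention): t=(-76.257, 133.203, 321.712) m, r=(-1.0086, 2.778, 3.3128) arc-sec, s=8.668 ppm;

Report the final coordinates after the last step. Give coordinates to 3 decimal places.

X=1815951.328 m, Y=-22267.977 m, Z=6097171.231 m

start: φ=73.518891°, λ=-0.728072°, h=3234.560 m
→ ECEF (a=6378388.000, f=1/297.0): X=1815933.5669, Y=-23076.7705, Z=6097169.6283
→ Helmert 7p (PV): X=1815929.3705, Y=-22459.9638, Z=6096821.0198
→ Helmert 7p (PV): X=1815951.3282, Y=-22267.9771, Z=6097171.2315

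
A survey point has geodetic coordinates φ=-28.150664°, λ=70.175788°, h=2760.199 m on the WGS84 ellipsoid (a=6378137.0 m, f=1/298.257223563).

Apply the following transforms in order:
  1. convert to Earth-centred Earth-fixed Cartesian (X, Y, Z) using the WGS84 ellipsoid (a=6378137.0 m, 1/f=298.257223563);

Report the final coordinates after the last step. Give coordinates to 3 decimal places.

start: φ=-28.150664°, λ=70.175788°, h=2760.199 m
→ ECEF (a=6378137.000, f=1/298.257223563): X=1909433.0385, Y=5296630.4420, Z=-2992539.4910

X=1909433.038 m, Y=5296630.442 m, Z=-2992539.491 m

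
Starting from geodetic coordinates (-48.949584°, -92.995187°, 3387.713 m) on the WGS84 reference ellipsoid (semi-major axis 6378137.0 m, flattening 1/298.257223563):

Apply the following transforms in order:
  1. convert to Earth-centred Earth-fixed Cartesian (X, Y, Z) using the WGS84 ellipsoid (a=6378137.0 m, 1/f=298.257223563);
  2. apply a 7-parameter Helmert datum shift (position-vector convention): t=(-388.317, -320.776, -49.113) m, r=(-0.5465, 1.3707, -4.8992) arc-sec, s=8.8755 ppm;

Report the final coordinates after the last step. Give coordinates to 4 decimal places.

X=-219922.3533 m, Y=-4193519.0413 m, Z=-4789512.3799 m

start: φ=-48.949584°, λ=-92.995187°, h=3387.713 m
→ ECEF (a=6378137.000, f=1/298.257223563): X=-219400.6647, Y=-4193153.5705, Z=-4789433.3262
→ Helmert 7p (PV): X=-219922.3533, Y=-4193519.0413, Z=-4789512.3799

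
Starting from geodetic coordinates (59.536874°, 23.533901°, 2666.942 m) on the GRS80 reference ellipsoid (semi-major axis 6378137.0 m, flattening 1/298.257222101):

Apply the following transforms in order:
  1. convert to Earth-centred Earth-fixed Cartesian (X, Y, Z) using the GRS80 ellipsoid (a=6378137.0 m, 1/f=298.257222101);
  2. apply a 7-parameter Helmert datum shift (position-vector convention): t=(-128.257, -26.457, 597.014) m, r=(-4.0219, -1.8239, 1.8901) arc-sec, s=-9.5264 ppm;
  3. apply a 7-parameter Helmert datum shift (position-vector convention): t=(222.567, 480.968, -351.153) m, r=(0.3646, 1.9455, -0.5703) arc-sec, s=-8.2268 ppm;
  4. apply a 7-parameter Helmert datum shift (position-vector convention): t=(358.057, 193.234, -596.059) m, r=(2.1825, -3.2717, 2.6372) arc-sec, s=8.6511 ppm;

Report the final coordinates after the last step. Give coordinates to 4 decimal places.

start: φ=59.536874°, λ=23.533901°, h=2666.942 m
→ ECEF (a=6378137.000, f=1/298.257222101): X=2973292.6854, Y=1294916.8494, Z=5476797.5639
→ Helmert 7p (PV): X=2973075.8096, Y=1295012.0915, Z=5477343.4459
→ Helmert 7p (PV): X=2973329.1604, Y=1295464.5037, Z=5476921.4790
→ Helmert 7p (PV): X=2973609.5029, Y=1295649.0086, Z=5476433.6712

X=2973609.5029 m, Y=1295649.0086 m, Z=5476433.6712 m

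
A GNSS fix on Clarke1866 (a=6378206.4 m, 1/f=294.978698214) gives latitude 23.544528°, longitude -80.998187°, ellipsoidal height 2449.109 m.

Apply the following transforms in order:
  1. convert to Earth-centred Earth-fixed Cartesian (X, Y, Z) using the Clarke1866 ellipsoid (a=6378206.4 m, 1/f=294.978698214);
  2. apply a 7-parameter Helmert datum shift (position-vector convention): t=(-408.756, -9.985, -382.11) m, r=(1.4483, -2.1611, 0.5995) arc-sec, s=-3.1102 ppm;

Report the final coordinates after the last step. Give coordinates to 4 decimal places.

X=915313.9270 m, Y=-5780548.2286 m, Z=2532528.4100 m

start: φ=23.544528°, λ=-80.998187°, h=2449.109 m
→ ECEF (a=6378206.400, f=1/294.978698214): X=915735.2687, Y=-5780541.0986, Z=2532949.3918
→ Helmert 7p (PV): X=915313.9270, Y=-5780548.2286, Z=2532528.4100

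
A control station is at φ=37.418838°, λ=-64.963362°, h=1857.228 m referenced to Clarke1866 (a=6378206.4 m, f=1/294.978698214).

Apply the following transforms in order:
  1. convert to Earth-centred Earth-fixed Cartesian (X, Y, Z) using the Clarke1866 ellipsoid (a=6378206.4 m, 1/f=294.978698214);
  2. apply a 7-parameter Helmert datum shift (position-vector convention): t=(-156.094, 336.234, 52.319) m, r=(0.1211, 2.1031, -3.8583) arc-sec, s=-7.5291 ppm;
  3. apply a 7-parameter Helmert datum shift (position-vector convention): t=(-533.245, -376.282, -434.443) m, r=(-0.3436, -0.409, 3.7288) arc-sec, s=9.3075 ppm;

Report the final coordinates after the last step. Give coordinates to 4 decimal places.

X=2146429.7928 m, Y=-4596810.7919 m, Z=3854961.0627 m

start: φ=37.418838°, λ=-64.963362°, h=1857.228 m
→ ECEF (a=6378206.400, f=1/294.978698214): X=2147086.5415, Y=-4596765.3797, Z=3855349.0070
→ Helmert 7p (PV): X=2146867.6067, Y=-4596436.9618, Z=3855347.7081
→ Helmert 7p (PV): X=2146429.7928, Y=-4596810.7919, Z=3854961.0627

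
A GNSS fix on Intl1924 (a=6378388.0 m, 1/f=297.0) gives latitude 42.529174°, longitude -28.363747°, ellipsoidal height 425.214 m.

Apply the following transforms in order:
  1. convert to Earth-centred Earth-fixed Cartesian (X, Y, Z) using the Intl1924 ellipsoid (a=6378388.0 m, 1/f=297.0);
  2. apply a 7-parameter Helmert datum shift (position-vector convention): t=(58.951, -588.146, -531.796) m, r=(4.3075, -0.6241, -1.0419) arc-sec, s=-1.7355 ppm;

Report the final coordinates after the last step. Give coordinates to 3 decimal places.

X=4142825.075 m, Y=-2237310.593 m, Z=4288891.952 m

start: φ=42.529174°, λ=-28.363747°, h=425.214 m
→ ECEF (a=6378388.000, f=1/297.0): X=4142797.5899, Y=-2236615.8237, Z=4289465.3653
→ Helmert 7p (PV): X=4142825.0747, Y=-2237310.5927, Z=4288891.9519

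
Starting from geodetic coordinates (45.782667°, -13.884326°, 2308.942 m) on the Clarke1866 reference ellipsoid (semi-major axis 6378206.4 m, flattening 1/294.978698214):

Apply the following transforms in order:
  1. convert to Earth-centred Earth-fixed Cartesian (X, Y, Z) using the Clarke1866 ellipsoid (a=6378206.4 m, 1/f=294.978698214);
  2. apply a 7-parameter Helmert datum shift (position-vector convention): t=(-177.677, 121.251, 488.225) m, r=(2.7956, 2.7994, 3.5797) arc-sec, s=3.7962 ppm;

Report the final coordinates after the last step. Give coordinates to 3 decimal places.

X=4327092.099 m, Y=-1069480.275 m, Z=4550317.706 m

start: φ=45.782667°, λ=-13.884326°, h=2308.942 m
→ ECEF (a=6378206.400, f=1/294.978698214): X=4327173.0353, Y=-1069610.8964, Z=4549885.4334
→ Helmert 7p (PV): X=4327092.0988, Y=-1069480.2749, Z=4550317.7056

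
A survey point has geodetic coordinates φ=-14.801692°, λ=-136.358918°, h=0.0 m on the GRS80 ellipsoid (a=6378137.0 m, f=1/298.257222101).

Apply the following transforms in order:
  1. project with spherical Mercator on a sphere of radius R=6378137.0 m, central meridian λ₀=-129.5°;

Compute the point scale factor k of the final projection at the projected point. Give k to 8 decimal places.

start: φ=-14.801692°, λ=-136.358918°, h=0.000 m
→ into merc (λ₀=-129.5°): φ=-14.80169200°, λ−λ₀=-6.85891800°
scale k = 1.03432314

1.03432314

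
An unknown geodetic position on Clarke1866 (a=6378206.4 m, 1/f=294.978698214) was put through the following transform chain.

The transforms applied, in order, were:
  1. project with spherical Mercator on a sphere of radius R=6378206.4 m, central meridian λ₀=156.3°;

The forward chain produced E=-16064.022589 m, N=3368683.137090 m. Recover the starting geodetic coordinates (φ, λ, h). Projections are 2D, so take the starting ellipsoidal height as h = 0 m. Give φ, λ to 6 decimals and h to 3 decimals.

φ=28.944991°, λ=156.155696°, h=0.000 m

start: E=-16064.0226, N=3368683.1371 m
→ merc⁻¹: φ=28.94499100°, λ=156.15569600°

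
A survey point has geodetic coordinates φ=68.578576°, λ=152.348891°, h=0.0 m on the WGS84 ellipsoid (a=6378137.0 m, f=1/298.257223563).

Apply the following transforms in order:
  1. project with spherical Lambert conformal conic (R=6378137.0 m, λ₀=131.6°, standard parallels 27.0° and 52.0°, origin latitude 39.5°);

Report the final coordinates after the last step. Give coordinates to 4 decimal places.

start: φ=68.578576°, λ=152.348891°, h=0.000 m
→ lcc (R=6378137.0, λ₀=131.6°): E=959745.7966, N=3434030.4552

E=959745.7966 m, N=3434030.4552 m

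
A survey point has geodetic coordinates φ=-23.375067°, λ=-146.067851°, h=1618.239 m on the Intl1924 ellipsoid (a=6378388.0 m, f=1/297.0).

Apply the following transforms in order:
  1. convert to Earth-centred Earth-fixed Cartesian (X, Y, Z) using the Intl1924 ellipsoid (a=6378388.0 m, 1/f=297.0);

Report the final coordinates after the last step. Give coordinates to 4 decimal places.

X=-4861608.0455 m, Y=-3270826.1648 m, Z=-2515576.3026 m

start: φ=-23.375067°, λ=-146.067851°, h=1618.239 m
→ ECEF (a=6378388.000, f=1/297.0): X=-4861608.0455, Y=-3270826.1648, Z=-2515576.3026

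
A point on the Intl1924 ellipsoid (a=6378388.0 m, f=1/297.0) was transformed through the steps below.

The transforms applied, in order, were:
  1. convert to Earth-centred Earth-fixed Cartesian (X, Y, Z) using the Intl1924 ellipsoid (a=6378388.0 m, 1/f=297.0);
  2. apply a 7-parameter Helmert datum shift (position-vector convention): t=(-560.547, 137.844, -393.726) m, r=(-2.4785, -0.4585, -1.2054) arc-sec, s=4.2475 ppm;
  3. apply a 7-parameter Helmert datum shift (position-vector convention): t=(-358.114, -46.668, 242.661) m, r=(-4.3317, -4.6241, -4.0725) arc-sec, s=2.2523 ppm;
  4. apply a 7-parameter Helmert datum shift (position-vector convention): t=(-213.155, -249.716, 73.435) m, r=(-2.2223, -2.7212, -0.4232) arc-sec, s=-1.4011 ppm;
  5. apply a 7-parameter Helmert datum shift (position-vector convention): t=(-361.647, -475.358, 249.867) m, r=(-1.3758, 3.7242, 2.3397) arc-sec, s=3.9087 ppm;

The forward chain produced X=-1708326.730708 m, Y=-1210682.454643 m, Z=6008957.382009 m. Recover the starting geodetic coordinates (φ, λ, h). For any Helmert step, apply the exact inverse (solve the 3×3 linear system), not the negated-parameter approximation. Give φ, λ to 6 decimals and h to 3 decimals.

φ=70.920882°, λ=-144.655920°, h=3343.724 m

start: X=-1708326.7307, Y=-1210682.4546, Z=6008957.3820 m
→ Helmert⁻¹: X=-1708080.6243, Y=-1210223.0693, Z=6008645.1165
→ Helmert⁻¹: X=-1707788.1097, Y=-1210043.2892, Z=6008589.5935
→ Helmert⁻¹: X=-1707267.5600, Y=-1210153.7836, Z=6008346.2599
→ Helmert⁻¹: X=-1706679.3339, Y=-1210368.6618, Z=6008703.7136
→ geod (Bowring, a=6378388.000): φ=70.92088200°, λ=-144.65592000°, h=3343.7240 m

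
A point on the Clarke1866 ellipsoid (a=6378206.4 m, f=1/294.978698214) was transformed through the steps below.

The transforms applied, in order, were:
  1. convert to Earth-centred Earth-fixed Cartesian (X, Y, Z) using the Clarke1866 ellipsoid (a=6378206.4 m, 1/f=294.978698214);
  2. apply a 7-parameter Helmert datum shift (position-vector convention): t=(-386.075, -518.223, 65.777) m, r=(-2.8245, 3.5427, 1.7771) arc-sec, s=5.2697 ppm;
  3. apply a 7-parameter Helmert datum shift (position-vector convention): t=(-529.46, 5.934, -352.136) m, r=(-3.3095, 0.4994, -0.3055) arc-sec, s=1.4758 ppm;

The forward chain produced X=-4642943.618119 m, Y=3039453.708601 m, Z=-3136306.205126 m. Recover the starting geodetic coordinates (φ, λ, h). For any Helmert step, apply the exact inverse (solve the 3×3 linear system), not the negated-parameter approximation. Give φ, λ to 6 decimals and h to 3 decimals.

start: X=-4642943.6181, Y=3039453.7086, Z=-3136306.2051 m
→ Helmert⁻¹: X=-4642404.2161, Y=3039486.7285, Z=-3135911.9128
→ Helmert⁻¹: X=-4641913.6247, Y=3040071.8677, Z=-3135999.2620
→ geod (Bowring, a=6378206.400): φ=-29.64057500°, λ=146.77849700°, h=735.7220 m

φ=-29.640575°, λ=146.778497°, h=735.722 m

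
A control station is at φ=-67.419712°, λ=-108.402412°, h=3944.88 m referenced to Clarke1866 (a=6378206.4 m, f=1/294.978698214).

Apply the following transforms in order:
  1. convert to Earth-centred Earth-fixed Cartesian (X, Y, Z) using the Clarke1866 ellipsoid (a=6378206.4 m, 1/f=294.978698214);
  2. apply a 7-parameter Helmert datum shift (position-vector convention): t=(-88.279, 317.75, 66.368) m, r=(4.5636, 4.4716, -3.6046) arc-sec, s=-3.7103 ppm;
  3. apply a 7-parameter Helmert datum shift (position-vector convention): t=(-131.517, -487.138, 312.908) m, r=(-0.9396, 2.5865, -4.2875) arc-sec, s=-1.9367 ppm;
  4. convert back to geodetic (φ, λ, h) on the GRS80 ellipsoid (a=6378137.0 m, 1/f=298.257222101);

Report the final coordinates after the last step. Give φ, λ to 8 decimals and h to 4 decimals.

start: φ=-67.419712°, λ=-108.402412°, h=3944.880 m
→ ECEF (a=6378206.400, f=1/294.978698214): X=-775869.0763, Y=-2332020.7123, Z=-5869999.2463
→ Helmert 7p (PV): X=-776122.4847, Y=-2331550.8781, Z=-5869945.8745
→ Helmert 7p (PV): X=-776374.5703, Y=-2332044.1072, Z=-5869601.2450
→ geod (Bowring, a=6378137.000): φ=-67.41532257°, λ=-108.41342084°, h=3513.8880 m

φ=-67.41532257°, λ=-108.41342084°, h=3513.8880 m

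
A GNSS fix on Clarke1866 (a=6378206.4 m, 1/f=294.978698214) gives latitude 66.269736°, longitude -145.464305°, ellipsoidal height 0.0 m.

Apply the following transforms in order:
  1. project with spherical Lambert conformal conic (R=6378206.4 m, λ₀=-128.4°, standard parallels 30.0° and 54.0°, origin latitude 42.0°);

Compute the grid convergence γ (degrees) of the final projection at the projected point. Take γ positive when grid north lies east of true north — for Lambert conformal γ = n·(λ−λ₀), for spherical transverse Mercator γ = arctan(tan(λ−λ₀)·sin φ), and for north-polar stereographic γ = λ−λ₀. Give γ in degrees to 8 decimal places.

start: φ=66.269736°, λ=-145.464305°, h=0.000 m
→ into lcc (λ₀=-128.4°): φ=66.26973600°, λ−λ₀=-17.06430500°
convergence γ = -11.50399757°

-11.50399757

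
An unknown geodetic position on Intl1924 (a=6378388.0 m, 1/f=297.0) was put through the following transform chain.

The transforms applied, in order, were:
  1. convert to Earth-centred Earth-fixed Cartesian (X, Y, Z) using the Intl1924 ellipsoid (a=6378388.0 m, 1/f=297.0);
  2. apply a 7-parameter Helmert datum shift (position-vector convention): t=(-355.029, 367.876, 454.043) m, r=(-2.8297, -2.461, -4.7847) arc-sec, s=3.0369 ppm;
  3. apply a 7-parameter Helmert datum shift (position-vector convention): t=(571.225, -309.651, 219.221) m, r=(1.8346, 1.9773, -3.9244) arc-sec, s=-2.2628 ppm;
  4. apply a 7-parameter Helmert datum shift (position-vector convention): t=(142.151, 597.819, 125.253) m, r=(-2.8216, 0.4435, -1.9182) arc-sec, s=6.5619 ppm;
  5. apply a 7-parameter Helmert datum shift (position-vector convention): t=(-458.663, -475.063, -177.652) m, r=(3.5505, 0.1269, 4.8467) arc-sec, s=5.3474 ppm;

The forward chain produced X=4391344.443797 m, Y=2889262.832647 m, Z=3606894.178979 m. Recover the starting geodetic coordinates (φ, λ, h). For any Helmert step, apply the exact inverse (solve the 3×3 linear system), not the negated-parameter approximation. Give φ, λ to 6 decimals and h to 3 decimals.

start: X=4391344.4438, Y=2889262.8326, Z=3606894.1790 m
→ Helmert⁻¹: X=4391845.3032, Y=2889681.3344, Z=3607005.5036
→ Helmert⁻¹: X=4391639.7118, Y=2889056.0579, Z=3606905.5463
→ Helmert⁻¹: X=4390988.8727, Y=2889487.8696, Z=3606710.8793
→ Helmert⁻¹: X=4391306.5730, Y=2889163.6111, Z=3606233.1264
→ geod (Bowring, a=6378388.000): φ=34.63255000°, λ=33.34203800°, h=3126.9650 m

φ=34.632550°, λ=33.342038°, h=3126.965 m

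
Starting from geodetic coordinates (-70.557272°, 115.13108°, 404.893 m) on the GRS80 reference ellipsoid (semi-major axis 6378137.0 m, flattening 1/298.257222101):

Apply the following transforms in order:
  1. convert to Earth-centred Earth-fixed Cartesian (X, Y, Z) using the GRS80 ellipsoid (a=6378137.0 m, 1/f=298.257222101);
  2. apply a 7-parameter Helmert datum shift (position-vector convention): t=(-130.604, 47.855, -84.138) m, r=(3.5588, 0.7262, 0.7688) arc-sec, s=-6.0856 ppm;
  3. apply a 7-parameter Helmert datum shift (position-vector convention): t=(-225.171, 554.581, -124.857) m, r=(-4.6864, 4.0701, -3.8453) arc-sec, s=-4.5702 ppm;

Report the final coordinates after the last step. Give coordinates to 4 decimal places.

X=-904851.0528 m, Y=1928514.6247 m, Z=-5992536.2015 m

start: φ=-70.557272°, λ=115.131080°, h=404.893 m
→ ECEF (a=6378137.000, f=1/298.257222101): X=-904394.3324, Y=1927952.0004, Z=-5992401.5505
→ Helmert 7p (PV): X=-904547.7159, Y=1928088.1413, Z=-5992412.7732
→ Helmert 7p (PV): X=-904851.0528, Y=1928514.6247, Z=-5992536.2015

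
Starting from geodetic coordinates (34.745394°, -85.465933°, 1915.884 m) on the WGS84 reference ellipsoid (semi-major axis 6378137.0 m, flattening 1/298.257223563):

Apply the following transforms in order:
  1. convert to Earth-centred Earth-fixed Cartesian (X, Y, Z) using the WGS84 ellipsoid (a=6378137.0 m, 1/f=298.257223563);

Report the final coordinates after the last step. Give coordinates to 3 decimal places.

start: φ=34.745394°, λ=-85.465933°, h=1915.884 m
→ ECEF (a=6378137.000, f=1/298.257223563): X=414875.9123, Y=-5231726.5757, Z=3615785.5164

X=414875.912 m, Y=-5231726.576 m, Z=3615785.516 m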